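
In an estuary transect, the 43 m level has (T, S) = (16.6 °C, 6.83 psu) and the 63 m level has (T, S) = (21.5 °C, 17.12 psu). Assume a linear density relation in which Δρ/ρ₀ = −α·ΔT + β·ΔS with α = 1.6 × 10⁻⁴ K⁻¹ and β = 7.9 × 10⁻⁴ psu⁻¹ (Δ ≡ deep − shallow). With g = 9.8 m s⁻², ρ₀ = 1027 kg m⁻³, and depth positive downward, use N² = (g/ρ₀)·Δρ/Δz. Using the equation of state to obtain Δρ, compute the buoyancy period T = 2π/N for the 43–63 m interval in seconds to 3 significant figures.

ΔT = +4.9 K, ΔS = +10.29 psu (deep − shallow).
Δρ/ρ₀ = −αΔT + βΔS = -7.84 × 10⁻⁴ + 8.1291 × 10⁻³ = 7.3451 × 10⁻³, so Δρ ≈ 7.543 kg m⁻³.
N² = (g/ρ₀)·Δρ/Δz = g·(Δρ/ρ₀)/Δz = 9.8 × 7.3451 × 10⁻³ / 20 = 3.5991 × 10⁻³ s⁻².
N = √(3.5991 × 10⁻³) = 0.059992 rad s⁻¹ → T = 2π/N = 104.73 s ≈ 105 s.

105 s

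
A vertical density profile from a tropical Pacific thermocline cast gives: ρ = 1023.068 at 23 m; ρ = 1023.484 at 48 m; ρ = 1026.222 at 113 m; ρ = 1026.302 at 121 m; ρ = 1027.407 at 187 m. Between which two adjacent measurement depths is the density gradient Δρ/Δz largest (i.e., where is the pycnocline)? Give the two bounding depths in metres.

48–113 m

Compute the density gradient over each adjacent pair:
  23–48 m: Δρ/Δz = 0.416/25 = 0.017 kg m⁻⁴
  48–113 m: Δρ/Δz = 2.738/65 = 0.042 kg m⁻⁴
  113–121 m: Δρ/Δz = 0.080/8 = 0.010 kg m⁻⁴
  121–187 m: Δρ/Δz = 1.105/66 = 0.017 kg m⁻⁴
The largest gradient is in the 48–113 m interval — the pycnocline.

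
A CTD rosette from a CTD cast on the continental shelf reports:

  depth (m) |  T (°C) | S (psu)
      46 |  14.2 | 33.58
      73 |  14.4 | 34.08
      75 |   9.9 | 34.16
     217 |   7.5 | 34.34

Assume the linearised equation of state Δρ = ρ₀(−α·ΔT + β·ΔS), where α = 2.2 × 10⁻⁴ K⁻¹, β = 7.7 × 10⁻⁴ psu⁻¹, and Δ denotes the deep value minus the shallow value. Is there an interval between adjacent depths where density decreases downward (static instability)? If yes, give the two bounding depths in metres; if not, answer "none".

Evaluate Δρ/ρ₀ = −αΔT + βΔS across each adjacent pair:
  46–73 m: −αΔT+βΔS = −(2.2 × 10⁻⁴)(+0.2)+(7.7 × 10⁻⁴)(+0.50) = 3.4 × 10⁻⁴ → stable
  73–75 m: −αΔT+βΔS = −(2.2 × 10⁻⁴)(-4.5)+(7.7 × 10⁻⁴)(+0.08) = 1.1 × 10⁻³ → stable
  75–217 m: −αΔT+βΔS = −(2.2 × 10⁻⁴)(-2.4)+(7.7 × 10⁻⁴)(+0.18) = 6.7 × 10⁻⁴ → stable
Every interval has Δρ > 0: the column is stably stratified throughout.

none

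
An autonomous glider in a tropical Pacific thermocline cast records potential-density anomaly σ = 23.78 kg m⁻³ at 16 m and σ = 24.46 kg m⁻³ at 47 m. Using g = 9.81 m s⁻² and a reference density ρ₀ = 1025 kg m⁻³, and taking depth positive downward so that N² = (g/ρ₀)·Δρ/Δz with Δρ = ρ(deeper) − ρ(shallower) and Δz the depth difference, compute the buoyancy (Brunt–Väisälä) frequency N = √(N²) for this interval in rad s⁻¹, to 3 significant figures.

0.0145 rad s⁻¹

Δρ = 1024.46 − 1023.78 = 0.68 kg m⁻³ over Δz = 47 − 16 = 31 m.
N² = (9.81/1025) × (0.68/31) = 2.0994 × 10⁻⁴ s⁻².
N = √(2.0994 × 10⁻⁴) = 0.014489 rad s⁻¹ ≈ 0.0145 rad s⁻¹.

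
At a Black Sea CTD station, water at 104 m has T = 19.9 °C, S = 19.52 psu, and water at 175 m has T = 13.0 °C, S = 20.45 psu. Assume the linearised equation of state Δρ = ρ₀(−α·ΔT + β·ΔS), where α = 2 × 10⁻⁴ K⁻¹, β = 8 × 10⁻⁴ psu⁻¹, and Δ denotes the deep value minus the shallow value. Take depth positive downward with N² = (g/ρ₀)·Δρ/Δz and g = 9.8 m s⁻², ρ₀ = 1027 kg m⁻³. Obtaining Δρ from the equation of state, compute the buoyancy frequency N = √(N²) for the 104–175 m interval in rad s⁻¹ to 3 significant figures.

ΔT = -6.9 K, ΔS = +0.93 psu (deep − shallow).
Δρ/ρ₀ = −αΔT + βΔS = 1.38 × 10⁻³ + 7.44 × 10⁻⁴ = 2.124 × 10⁻³, so Δρ ≈ 2.181 kg m⁻³.
N² = (g/ρ₀)·Δρ/Δz = g·(Δρ/ρ₀)/Δz = 9.8 × 2.124 × 10⁻³ / 71 = 2.9317 × 10⁻⁴ s⁻².
N = √(2.9317 × 10⁻⁴) = 0.017122 rad s⁻¹ ≈ 0.0171 rad s⁻¹.

0.0171 rad s⁻¹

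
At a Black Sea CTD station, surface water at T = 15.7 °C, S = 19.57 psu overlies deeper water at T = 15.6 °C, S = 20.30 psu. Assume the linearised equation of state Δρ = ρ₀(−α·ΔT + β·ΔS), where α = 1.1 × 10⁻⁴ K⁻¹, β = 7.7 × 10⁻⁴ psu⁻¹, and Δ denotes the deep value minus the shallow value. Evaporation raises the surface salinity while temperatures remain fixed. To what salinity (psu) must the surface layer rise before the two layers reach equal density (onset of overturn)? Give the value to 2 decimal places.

20.31 psu

Neutral buoyancy requires −α(T_deep − T_surf) + β(S_deep − S_surf′) = 0.
S_surf′ = S_deep − (α/β)·ΔT = 20.30 − (1.1 × 10⁻⁴/7.7 × 10⁻⁴)·(-0.1) = 20.3143 psu.
Increase required: 20.3143 − 19.57 = 0.7443 psu.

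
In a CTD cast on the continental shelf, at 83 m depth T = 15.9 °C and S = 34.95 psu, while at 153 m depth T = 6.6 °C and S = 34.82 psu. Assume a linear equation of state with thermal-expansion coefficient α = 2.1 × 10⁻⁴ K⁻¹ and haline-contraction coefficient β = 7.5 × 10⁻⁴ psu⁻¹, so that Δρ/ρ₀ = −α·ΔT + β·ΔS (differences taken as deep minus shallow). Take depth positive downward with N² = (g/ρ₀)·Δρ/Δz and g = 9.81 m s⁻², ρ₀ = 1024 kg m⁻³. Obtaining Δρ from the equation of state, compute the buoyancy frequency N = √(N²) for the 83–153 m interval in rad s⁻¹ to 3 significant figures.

ΔT = -9.3 K, ΔS = -0.13 psu (deep − shallow).
Δρ/ρ₀ = −αΔT + βΔS = 1.953 × 10⁻³ − 9.75 × 10⁻⁵ = 1.8555 × 10⁻³, so Δρ ≈ 1.900 kg m⁻³.
N² = (g/ρ₀)·Δρ/Δz = g·(Δρ/ρ₀)/Δz = 9.81 × 1.8555 × 10⁻³ / 70 = 2.6004 × 10⁻⁴ s⁻².
N = √(2.6004 × 10⁻⁴) = 0.016126 rad s⁻¹ ≈ 0.0161 rad s⁻¹.

0.0161 rad s⁻¹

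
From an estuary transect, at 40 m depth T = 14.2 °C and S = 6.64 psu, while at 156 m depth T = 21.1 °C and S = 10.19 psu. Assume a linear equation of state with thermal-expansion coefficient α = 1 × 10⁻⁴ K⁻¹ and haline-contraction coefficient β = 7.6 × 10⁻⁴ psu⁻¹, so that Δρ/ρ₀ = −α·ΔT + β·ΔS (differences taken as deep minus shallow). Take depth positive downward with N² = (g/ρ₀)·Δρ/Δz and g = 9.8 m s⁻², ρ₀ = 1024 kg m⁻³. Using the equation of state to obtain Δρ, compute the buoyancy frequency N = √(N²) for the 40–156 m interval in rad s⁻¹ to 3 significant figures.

ΔT = +6.9 K, ΔS = +3.55 psu (deep − shallow).
Δρ/ρ₀ = −αΔT + βΔS = -6.90 × 10⁻⁴ + 2.698 × 10⁻³ = 2.008 × 10⁻³, so Δρ ≈ 2.056 kg m⁻³.
N² = (g/ρ₀)·Δρ/Δz = g·(Δρ/ρ₀)/Δz = 9.8 × 2.008 × 10⁻³ / 116 = 1.6964 × 10⁻⁴ s⁻².
N = √(1.6964 × 10⁻⁴) = 0.013025 rad s⁻¹ ≈ 0.0130 rad s⁻¹.

0.0130 rad s⁻¹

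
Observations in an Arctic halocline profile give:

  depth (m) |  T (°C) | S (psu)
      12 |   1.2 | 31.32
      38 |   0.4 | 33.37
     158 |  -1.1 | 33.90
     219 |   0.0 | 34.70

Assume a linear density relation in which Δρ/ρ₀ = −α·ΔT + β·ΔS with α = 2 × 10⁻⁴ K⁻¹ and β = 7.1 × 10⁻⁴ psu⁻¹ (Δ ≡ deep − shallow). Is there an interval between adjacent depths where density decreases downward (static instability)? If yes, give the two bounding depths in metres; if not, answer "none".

Evaluate Δρ/ρ₀ = −αΔT + βΔS across each adjacent pair:
  12–38 m: −αΔT+βΔS = −(2 × 10⁻⁴)(-0.8)+(7.1 × 10⁻⁴)(+2.05) = 1.6 × 10⁻³ → stable
  38–158 m: −αΔT+βΔS = −(2 × 10⁻⁴)(-1.5)+(7.1 × 10⁻⁴)(+0.53) = 6.8 × 10⁻⁴ → stable
  158–219 m: −αΔT+βΔS = −(2 × 10⁻⁴)(+1.1)+(7.1 × 10⁻⁴)(+0.80) = 3.5 × 10⁻⁴ → stable
Every interval has Δρ > 0: the column is stably stratified throughout.

none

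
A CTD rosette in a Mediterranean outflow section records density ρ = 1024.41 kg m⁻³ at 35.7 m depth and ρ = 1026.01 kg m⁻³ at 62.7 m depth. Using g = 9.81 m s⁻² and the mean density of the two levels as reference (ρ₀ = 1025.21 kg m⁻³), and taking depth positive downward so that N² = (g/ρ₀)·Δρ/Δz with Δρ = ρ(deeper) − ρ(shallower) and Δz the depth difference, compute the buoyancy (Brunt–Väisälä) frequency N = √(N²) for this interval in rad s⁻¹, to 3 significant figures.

0.0238 rad s⁻¹

Δρ = 1026.01 − 1024.41 = 1.60 kg m⁻³ over Δz = 62.7 − 35.7 = 27 m.
N² = (9.81/1025.21) × (1.60/27) = 5.6704 × 10⁻⁴ s⁻².
N = √(5.6704 × 10⁻⁴) = 0.023813 rad s⁻¹ ≈ 0.0238 rad s⁻¹.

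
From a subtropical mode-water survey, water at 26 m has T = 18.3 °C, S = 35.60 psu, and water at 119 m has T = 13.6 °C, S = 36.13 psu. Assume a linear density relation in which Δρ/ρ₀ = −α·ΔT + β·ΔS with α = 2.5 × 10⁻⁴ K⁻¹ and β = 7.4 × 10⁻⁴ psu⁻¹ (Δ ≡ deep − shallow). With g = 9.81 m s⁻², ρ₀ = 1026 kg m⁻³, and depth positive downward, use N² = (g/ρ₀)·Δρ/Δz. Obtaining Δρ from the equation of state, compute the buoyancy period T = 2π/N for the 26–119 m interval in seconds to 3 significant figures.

489 s

ΔT = -4.7 K, ΔS = +0.53 psu (deep − shallow).
Δρ/ρ₀ = −αΔT + βΔS = 1.175 × 10⁻³ + 3.922 × 10⁻⁴ = 1.5672 × 10⁻³, so Δρ ≈ 1.608 kg m⁻³.
N² = (g/ρ₀)·Δρ/Δz = g·(Δρ/ρ₀)/Δz = 9.81 × 1.5672 × 10⁻³ / 93 = 1.6531 × 10⁻⁴ s⁻².
N = √(1.6531 × 10⁻⁴) = 0.012857 rad s⁻¹ → T = 2π/N = 488.70 s ≈ 489 s.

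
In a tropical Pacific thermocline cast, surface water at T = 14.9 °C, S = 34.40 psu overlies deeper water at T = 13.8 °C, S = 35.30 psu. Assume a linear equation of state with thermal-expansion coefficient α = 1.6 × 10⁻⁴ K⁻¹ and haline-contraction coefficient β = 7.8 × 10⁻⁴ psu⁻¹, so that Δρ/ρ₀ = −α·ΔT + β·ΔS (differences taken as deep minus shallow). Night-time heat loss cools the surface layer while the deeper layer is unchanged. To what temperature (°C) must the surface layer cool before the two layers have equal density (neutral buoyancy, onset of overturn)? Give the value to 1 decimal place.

Neutral buoyancy requires Δρ = 0, i.e. −α(T_deep − T_surf′) + β(S_deep − S_surf) = 0.
T_surf′ = T_deep − (β/α)·ΔS = 13.8 − (7.8 × 10⁻⁴/1.6 × 10⁻⁴)·(+0.90) = 9.413 °C.
Cooling required: 14.9 − (9.413) = 5.487 °C.

9.4 °C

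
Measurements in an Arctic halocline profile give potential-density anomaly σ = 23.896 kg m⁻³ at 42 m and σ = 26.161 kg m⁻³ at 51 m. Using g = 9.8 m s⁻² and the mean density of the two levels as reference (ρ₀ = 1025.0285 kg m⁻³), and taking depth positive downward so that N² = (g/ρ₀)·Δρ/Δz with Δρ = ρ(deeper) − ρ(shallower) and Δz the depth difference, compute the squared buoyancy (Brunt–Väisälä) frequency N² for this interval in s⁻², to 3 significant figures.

2.41 × 10⁻³ s⁻²

Δρ = 1026.161 − 1023.896 = 2.265 kg m⁻³ over Δz = 51 − 42 = 9 m.
N² = (9.8/1025.0285) × (2.265/9) = 2.4061 × 10⁻³ s⁻² ≈ 2.41 × 10⁻³ s⁻².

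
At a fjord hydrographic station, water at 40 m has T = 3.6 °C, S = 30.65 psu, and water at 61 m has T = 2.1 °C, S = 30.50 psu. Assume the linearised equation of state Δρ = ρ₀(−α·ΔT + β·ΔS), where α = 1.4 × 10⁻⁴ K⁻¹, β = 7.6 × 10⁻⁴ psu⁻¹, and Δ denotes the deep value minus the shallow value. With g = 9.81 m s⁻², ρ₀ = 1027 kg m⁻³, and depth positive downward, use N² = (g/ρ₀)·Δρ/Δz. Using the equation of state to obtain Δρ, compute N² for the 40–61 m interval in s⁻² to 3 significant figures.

ΔT = -1.5 K, ΔS = -0.15 psu (deep − shallow).
Δρ/ρ₀ = −αΔT + βΔS = 2.10 × 10⁻⁴ − 1.14 × 10⁻⁴ = 9.60 × 10⁻⁵, so Δρ ≈ 0.09859 kg m⁻³.
N² = (g/ρ₀)·Δρ/Δz = g·(Δρ/ρ₀)/Δz = 9.81 × 9.60 × 10⁻⁵ / 21 = 4.4846 × 10⁻⁵ s⁻² ≈ 4.48 × 10⁻⁵ s⁻².

4.48 × 10⁻⁵ s⁻²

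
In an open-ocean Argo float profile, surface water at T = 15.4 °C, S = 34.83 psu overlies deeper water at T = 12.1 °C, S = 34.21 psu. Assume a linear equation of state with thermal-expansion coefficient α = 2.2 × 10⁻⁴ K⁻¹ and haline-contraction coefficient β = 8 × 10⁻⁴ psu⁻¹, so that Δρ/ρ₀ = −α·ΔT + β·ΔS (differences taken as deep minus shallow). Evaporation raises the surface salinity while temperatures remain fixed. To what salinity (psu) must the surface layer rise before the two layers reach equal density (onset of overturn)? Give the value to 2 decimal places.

Neutral buoyancy requires −α(T_deep − T_surf) + β(S_deep − S_surf′) = 0.
S_surf′ = S_deep − (α/β)·ΔT = 34.21 − (2.2 × 10⁻⁴/8 × 10⁻⁴)·(-3.3) = 35.1175 psu.
Increase required: 35.1175 − 34.83 = 0.2875 psu.

35.12 psu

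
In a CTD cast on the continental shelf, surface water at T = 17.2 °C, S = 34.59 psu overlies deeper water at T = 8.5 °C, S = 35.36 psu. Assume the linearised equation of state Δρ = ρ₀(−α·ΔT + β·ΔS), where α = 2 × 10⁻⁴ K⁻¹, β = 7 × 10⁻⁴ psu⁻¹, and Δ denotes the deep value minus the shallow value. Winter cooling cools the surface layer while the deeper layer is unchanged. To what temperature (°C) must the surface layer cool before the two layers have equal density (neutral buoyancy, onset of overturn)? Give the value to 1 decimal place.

5.8 °C

Neutral buoyancy requires Δρ = 0, i.e. −α(T_deep − T_surf′) + β(S_deep − S_surf) = 0.
T_surf′ = T_deep − (β/α)·ΔS = 8.5 − (7 × 10⁻⁴/2 × 10⁻⁴)·(+0.77) = 5.805 °C.
Cooling required: 17.2 − (5.805) = 11.395 °C.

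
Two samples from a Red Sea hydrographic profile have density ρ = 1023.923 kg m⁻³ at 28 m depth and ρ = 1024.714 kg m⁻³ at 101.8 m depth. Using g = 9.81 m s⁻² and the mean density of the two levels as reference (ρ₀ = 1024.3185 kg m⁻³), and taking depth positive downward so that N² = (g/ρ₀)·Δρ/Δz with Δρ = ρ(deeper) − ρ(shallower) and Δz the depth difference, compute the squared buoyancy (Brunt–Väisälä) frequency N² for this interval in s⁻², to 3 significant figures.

1.03 × 10⁻⁴ s⁻²

Δρ = 1024.714 − 1023.923 = 0.791 kg m⁻³ over Δz = 101.8 − 28 = 73.8 m.
N² = (9.81/1024.3185) × (0.791/73.8) = 1.0265 × 10⁻⁴ s⁻² ≈ 1.03 × 10⁻⁴ s⁻².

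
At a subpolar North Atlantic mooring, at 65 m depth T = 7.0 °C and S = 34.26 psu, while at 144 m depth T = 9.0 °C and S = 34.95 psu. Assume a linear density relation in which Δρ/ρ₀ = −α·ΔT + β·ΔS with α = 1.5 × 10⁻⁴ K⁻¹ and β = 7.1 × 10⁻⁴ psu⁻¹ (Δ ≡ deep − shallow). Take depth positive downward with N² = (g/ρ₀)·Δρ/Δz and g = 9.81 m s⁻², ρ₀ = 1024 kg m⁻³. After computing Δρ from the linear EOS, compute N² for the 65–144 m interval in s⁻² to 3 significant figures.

2.36 × 10⁻⁵ s⁻²

ΔT = +2.0 K, ΔS = +0.69 psu (deep − shallow).
Δρ/ρ₀ = −αΔT + βΔS = -3.00 × 10⁻⁴ + 4.899 × 10⁻⁴ = 1.899 × 10⁻⁴, so Δρ ≈ 0.1945 kg m⁻³.
N² = (g/ρ₀)·Δρ/Δz = g·(Δρ/ρ₀)/Δz = 9.81 × 1.899 × 10⁻⁴ / 79 = 2.3581 × 10⁻⁵ s⁻² ≈ 2.36 × 10⁻⁵ s⁻².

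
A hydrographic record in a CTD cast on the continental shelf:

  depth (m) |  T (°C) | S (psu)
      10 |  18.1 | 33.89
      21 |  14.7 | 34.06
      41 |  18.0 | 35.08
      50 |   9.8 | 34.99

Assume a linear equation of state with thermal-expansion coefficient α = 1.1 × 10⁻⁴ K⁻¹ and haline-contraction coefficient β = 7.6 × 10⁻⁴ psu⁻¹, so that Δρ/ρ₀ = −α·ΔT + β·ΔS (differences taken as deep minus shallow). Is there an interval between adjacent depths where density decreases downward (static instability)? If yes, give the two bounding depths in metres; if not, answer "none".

none

Evaluate Δρ/ρ₀ = −αΔT + βΔS across each adjacent pair:
  10–21 m: −αΔT+βΔS = −(1.1 × 10⁻⁴)(-3.4)+(7.6 × 10⁻⁴)(+0.17) = 5.0 × 10⁻⁴ → stable
  21–41 m: −αΔT+βΔS = −(1.1 × 10⁻⁴)(+3.3)+(7.6 × 10⁻⁴)(+1.02) = 4.1 × 10⁻⁴ → stable
  41–50 m: −αΔT+βΔS = −(1.1 × 10⁻⁴)(-8.2)+(7.6 × 10⁻⁴)(-0.09) = 8.3 × 10⁻⁴ → stable
Every interval has Δρ > 0: the column is stably stratified throughout.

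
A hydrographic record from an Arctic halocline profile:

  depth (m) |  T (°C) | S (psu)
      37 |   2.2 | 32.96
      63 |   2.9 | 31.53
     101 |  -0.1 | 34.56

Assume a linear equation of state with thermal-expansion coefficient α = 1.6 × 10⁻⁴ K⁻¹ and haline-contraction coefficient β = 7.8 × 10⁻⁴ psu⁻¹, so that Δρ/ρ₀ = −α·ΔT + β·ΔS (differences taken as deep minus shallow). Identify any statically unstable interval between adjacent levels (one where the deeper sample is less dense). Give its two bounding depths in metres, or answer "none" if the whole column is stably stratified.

37–63 m

Evaluate Δρ/ρ₀ = −αΔT + βΔS across each adjacent pair:
  37–63 m: −αΔT+βΔS = −(1.6 × 10⁻⁴)(+0.7)+(7.8 × 10⁻⁴)(-1.43) = -1.2 × 10⁻³ → UNSTABLE
  63–101 m: −αΔT+βΔS = −(1.6 × 10⁻⁴)(-3.0)+(7.8 × 10⁻⁴)(+3.03) = 2.8 × 10⁻³ → stable
The 37–63 m interval has Δρ < 0: lighter water underlies denser water.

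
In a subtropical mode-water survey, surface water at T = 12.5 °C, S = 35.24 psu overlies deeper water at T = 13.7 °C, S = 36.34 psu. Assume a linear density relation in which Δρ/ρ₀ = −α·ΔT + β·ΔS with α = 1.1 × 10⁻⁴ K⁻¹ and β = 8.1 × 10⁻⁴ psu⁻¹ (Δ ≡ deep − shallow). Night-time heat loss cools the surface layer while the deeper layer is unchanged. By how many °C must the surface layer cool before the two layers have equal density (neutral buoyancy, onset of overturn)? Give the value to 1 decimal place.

6.9 °C

Neutral buoyancy requires Δρ = 0, i.e. −α(T_deep − T_surf′) + β(S_deep − S_surf) = 0.
T_surf′ = T_deep − (β/α)·ΔS = 13.7 − (8.1 × 10⁻⁴/1.1 × 10⁻⁴)·(+1.10) = 5.600 °C.
Cooling required: 12.5 − (5.600) = 6.900 °C.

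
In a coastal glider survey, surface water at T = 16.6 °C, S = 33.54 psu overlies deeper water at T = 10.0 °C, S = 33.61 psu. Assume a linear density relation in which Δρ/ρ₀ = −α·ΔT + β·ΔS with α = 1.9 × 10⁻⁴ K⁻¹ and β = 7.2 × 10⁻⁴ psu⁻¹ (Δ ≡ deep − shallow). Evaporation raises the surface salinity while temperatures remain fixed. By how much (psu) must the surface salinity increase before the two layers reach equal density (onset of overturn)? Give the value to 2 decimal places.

1.81 psu

Neutral buoyancy requires −α(T_deep − T_surf) + β(S_deep − S_surf′) = 0.
S_surf′ = S_deep − (α/β)·ΔT = 33.61 − (1.9 × 10⁻⁴/7.2 × 10⁻⁴)·(-6.6) = 35.3517 psu.
Increase required: 35.3517 − 33.54 = 1.8117 psu.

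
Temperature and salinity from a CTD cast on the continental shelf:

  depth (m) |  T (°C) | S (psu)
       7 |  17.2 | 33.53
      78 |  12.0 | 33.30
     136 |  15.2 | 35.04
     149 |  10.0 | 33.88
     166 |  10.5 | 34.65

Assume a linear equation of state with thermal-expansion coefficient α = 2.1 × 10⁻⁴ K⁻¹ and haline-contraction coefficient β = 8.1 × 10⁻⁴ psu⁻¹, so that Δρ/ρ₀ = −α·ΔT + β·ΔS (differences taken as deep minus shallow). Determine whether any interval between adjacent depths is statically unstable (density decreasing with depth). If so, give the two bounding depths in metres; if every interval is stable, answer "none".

none

Evaluate Δρ/ρ₀ = −αΔT + βΔS across each adjacent pair:
  7–78 m: −αΔT+βΔS = −(2.1 × 10⁻⁴)(-5.2)+(8.1 × 10⁻⁴)(-0.23) = 9.1 × 10⁻⁴ → stable
  78–136 m: −αΔT+βΔS = −(2.1 × 10⁻⁴)(+3.2)+(8.1 × 10⁻⁴)(+1.74) = 7.4 × 10⁻⁴ → stable
  136–149 m: −αΔT+βΔS = −(2.1 × 10⁻⁴)(-5.2)+(8.1 × 10⁻⁴)(-1.16) = 1.5 × 10⁻⁴ → stable
  149–166 m: −αΔT+βΔS = −(2.1 × 10⁻⁴)(+0.5)+(8.1 × 10⁻⁴)(+0.77) = 5.2 × 10⁻⁴ → stable
Every interval has Δρ > 0: the column is stably stratified throughout.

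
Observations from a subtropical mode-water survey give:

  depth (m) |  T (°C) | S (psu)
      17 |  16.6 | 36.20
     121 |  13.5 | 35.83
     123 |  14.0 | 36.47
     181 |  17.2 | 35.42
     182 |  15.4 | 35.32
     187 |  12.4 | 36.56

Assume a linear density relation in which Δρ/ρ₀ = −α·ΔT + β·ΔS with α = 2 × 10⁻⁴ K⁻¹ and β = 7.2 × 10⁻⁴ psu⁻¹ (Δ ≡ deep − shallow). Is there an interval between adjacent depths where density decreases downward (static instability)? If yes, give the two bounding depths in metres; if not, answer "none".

Evaluate Δρ/ρ₀ = −αΔT + βΔS across each adjacent pair:
  17–121 m: −αΔT+βΔS = −(2 × 10⁻⁴)(-3.1)+(7.2 × 10⁻⁴)(-0.37) = 3.5 × 10⁻⁴ → stable
  121–123 m: −αΔT+βΔS = −(2 × 10⁻⁴)(+0.5)+(7.2 × 10⁻⁴)(+0.64) = 3.6 × 10⁻⁴ → stable
  123–181 m: −αΔT+βΔS = −(2 × 10⁻⁴)(+3.2)+(7.2 × 10⁻⁴)(-1.05) = -1.4 × 10⁻³ → UNSTABLE
  181–182 m: −αΔT+βΔS = −(2 × 10⁻⁴)(-1.8)+(7.2 × 10⁻⁴)(-0.10) = 2.9 × 10⁻⁴ → stable
  182–187 m: −αΔT+βΔS = −(2 × 10⁻⁴)(-3.0)+(7.2 × 10⁻⁴)(+1.24) = 1.5 × 10⁻³ → stable
The 123–181 m interval has Δρ < 0: lighter water underlies denser water.

123–181 m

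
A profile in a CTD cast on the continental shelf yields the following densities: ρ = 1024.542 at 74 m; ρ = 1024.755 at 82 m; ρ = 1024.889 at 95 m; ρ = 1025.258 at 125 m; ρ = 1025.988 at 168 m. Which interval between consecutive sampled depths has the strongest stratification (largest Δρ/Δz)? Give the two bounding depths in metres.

74–82 m

Compute the density gradient over each adjacent pair:
  74–82 m: Δρ/Δz = 0.213/8 = 0.027 kg m⁻⁴
  82–95 m: Δρ/Δz = 0.134/13 = 0.010 kg m⁻⁴
  95–125 m: Δρ/Δz = 0.369/30 = 0.012 kg m⁻⁴
  125–168 m: Δρ/Δz = 0.730/43 = 0.017 kg m⁻⁴
The largest gradient is in the 74–82 m interval — the pycnocline.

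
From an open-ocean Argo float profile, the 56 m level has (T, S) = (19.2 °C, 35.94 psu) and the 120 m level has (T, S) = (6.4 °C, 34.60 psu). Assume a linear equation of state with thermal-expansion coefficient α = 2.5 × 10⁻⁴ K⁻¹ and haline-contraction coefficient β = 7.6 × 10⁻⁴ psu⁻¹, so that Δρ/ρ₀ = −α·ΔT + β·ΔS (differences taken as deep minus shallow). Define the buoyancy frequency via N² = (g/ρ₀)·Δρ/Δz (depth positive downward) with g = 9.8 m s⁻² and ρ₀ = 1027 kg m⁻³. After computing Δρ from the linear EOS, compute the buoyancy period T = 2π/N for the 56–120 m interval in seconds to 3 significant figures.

ΔT = -12.8 K, ΔS = -1.34 psu (deep − shallow).
Δρ/ρ₀ = −αΔT + βΔS = 3.20 × 10⁻³ − 1.0184 × 10⁻³ = 2.1816 × 10⁻³, so Δρ ≈ 2.241 kg m⁻³.
N² = (g/ρ₀)·Δρ/Δz = g·(Δρ/ρ₀)/Δz = 9.8 × 2.1816 × 10⁻³ / 64 = 3.3406 × 10⁻⁴ s⁻².
N = √(3.3406 × 10⁻⁴) = 0.018277 rad s⁻¹ → T = 2π/N = 343.78 s ≈ 344 s.

344 s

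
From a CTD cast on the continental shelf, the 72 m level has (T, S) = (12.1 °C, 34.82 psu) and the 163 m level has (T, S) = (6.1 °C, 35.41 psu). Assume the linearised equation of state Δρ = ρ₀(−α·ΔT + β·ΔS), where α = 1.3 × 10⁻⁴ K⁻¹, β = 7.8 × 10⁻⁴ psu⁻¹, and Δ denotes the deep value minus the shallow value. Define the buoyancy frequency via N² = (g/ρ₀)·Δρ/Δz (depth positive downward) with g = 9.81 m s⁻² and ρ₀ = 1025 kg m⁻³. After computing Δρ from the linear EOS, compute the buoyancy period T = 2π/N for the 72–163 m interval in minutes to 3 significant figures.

ΔT = -6.0 K, ΔS = +0.59 psu (deep − shallow).
Δρ/ρ₀ = −αΔT + βΔS = 7.80 × 10⁻⁴ + 4.602 × 10⁻⁴ = 1.2402 × 10⁻³, so Δρ ≈ 1.271 kg m⁻³.
N² = (g/ρ₀)·Δρ/Δz = g·(Δρ/ρ₀)/Δz = 9.81 × 1.2402 × 10⁻³ / 91 = 1.3370 × 10⁻⁴ s⁻².
N = √(1.3370 × 10⁻⁴) = 0.011563 rad s⁻¹ → T = 2π/N = 543.39 s = 9.0565 min ≈ 9.06 min.

9.06 min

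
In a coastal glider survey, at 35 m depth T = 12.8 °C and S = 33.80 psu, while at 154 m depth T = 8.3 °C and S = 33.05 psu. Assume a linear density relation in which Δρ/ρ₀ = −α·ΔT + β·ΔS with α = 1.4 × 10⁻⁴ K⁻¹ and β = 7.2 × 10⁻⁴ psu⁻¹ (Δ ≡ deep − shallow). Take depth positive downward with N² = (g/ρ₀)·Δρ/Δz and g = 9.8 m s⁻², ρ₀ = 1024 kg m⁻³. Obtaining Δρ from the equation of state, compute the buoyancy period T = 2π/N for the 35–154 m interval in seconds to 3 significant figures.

2.31 × 10³ s

ΔT = -4.5 K, ΔS = -0.75 psu (deep − shallow).
Δρ/ρ₀ = −αΔT + βΔS = 6.30 × 10⁻⁴ − 5.40 × 10⁻⁴ = 9.00 × 10⁻⁵, so Δρ ≈ 0.09216 kg m⁻³.
N² = (g/ρ₀)·Δρ/Δz = g·(Δρ/ρ₀)/Δz = 9.8 × 9.00 × 10⁻⁵ / 119 = 7.4118 × 10⁻⁶ s⁻².
N = √(7.4118 × 10⁻⁶) = 2.7225 × 10⁻³ rad s⁻¹ → T = 2π/N = 2.3079 × 10³ s ≈ 2.31 × 10³ s.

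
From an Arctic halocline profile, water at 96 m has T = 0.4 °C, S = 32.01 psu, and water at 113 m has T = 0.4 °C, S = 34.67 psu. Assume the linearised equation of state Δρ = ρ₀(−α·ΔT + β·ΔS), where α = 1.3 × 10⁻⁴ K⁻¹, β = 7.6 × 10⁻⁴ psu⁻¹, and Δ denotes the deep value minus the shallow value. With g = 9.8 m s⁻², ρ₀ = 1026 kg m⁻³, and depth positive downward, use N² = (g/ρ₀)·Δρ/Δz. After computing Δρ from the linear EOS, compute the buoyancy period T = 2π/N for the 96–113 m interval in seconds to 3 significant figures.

184 s

ΔT = +0.0 K, ΔS = +2.66 psu (deep − shallow).
Δρ/ρ₀ = −αΔT + βΔS = 0 + 2.0216 × 10⁻³ = 2.0216 × 10⁻³, so Δρ ≈ 2.074 kg m⁻³.
N² = (g/ρ₀)·Δρ/Δz = g·(Δρ/ρ₀)/Δz = 9.8 × 2.0216 × 10⁻³ / 17 = 1.1654 × 10⁻³ s⁻².
N = √(1.1654 × 10⁻³) = 0.034138 rad s⁻¹ → T = 2π/N = 184.05 s ≈ 184 s.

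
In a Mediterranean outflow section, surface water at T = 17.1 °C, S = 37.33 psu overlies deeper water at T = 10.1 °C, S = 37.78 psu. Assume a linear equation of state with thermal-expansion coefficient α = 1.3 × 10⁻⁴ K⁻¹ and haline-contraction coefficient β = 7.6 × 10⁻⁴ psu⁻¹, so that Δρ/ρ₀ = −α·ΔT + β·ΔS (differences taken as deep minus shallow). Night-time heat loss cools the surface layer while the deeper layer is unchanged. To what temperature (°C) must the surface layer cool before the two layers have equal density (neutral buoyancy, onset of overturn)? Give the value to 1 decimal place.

7.5 °C

Neutral buoyancy requires Δρ = 0, i.e. −α(T_deep − T_surf′) + β(S_deep − S_surf) = 0.
T_surf′ = T_deep − (β/α)·ΔS = 10.1 − (7.6 × 10⁻⁴/1.3 × 10⁻⁴)·(+0.45) = 7.469 °C.
Cooling required: 17.1 − (7.469) = 9.631 °C.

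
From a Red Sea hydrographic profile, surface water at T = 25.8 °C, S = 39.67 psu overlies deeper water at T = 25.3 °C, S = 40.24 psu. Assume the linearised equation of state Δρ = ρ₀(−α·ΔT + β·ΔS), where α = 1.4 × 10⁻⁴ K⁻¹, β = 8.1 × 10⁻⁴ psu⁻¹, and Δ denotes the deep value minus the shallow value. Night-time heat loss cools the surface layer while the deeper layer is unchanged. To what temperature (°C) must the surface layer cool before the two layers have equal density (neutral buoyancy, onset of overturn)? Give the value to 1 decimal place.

Neutral buoyancy requires Δρ = 0, i.e. −α(T_deep − T_surf′) + β(S_deep − S_surf) = 0.
T_surf′ = T_deep − (β/α)·ΔS = 25.3 − (8.1 × 10⁻⁴/1.4 × 10⁻⁴)·(+0.57) = 22.002 °C.
Cooling required: 25.8 − (22.002) = 3.798 °C.

22.0 °C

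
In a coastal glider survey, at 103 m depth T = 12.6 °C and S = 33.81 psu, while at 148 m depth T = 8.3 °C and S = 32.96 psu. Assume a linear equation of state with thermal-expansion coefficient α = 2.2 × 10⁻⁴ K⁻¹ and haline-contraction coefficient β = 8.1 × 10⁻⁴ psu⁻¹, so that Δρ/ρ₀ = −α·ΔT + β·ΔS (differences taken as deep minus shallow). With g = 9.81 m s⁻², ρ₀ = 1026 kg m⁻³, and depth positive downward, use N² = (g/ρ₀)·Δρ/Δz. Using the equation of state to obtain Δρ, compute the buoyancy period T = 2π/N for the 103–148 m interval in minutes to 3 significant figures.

ΔT = -4.3 K, ΔS = -0.85 psu (deep − shallow).
Δρ/ρ₀ = −αΔT + βΔS = 9.46 × 10⁻⁴ − 6.885 × 10⁻⁴ = 2.575 × 10⁻⁴, so Δρ ≈ 0.2642 kg m⁻³.
N² = (g/ρ₀)·Δρ/Δz = g·(Δρ/ρ₀)/Δz = 9.81 × 2.575 × 10⁻⁴ / 45 = 5.6135 × 10⁻⁵ s⁻².
N = √(5.6135 × 10⁻⁵) = 7.4923 × 10⁻³ rad s⁻¹ → T = 2π/N = 838.62 s = 13.977 min ≈ 14.0 min.

14.0 min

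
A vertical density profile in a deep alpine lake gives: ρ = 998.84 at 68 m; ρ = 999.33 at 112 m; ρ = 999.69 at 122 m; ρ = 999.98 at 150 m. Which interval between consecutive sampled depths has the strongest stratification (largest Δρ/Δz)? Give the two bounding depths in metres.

112–122 m

Compute the density gradient over each adjacent pair:
  68–112 m: Δρ/Δz = 0.49/44 = 0.011 kg m⁻⁴
  112–122 m: Δρ/Δz = 0.36/10 = 0.036 kg m⁻⁴
  122–150 m: Δρ/Δz = 0.29/28 = 0.010 kg m⁻⁴
The largest gradient is in the 112–122 m interval — the pycnocline.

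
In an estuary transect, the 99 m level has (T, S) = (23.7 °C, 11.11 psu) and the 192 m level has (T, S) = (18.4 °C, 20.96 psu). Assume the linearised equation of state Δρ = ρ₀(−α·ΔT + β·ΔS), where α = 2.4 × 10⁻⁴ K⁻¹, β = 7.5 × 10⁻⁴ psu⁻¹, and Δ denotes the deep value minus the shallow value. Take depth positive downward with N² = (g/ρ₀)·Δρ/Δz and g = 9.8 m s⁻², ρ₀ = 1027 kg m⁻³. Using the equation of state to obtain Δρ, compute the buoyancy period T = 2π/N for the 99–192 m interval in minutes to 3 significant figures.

ΔT = -5.3 K, ΔS = +9.85 psu (deep − shallow).
Δρ/ρ₀ = −αΔT + βΔS = 1.272 × 10⁻³ + 7.3875 × 10⁻³ = 8.6595 × 10⁻³, so Δρ ≈ 8.893 kg m⁻³.
N² = (g/ρ₀)·Δρ/Δz = g·(Δρ/ρ₀)/Δz = 9.8 × 8.6595 × 10⁻³ / 93 = 9.1251 × 10⁻⁴ s⁻².
N = √(9.1251 × 10⁻⁴) = 0.030208 rad s⁻¹ → T = 2π/N = 208.00 s = 3.4667 min ≈ 3.47 min.

3.47 min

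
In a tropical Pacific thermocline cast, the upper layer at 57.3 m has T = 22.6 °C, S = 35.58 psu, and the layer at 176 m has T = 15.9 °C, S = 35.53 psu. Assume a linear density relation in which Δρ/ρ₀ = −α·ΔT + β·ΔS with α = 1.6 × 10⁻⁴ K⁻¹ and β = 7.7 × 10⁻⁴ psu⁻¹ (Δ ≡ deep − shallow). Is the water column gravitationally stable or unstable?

ΔT = 15.9 − 22.6 = -6.7 K and ΔS = 35.53 − 35.58 = -0.05 psu (deep − shallow).
−αΔT = 1.072 × 10⁻³; βΔS = -3.85 × 10⁻⁵; sum Δρ/ρ₀ = 1.0335 × 10⁻³.
Δρ/ρ₀ > 0, so Δρ > 0: deeper water is denser → statically stable.

stable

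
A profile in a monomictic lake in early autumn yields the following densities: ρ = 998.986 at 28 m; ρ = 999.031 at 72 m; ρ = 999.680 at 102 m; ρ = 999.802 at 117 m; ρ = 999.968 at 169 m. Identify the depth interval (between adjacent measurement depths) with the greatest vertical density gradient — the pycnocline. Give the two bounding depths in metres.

Compute the density gradient over each adjacent pair:
  28–72 m: Δρ/Δz = 0.045/44 = 1.0 × 10⁻³ kg m⁻⁴
  72–102 m: Δρ/Δz = 0.649/30 = 0.022 kg m⁻⁴
  102–117 m: Δρ/Δz = 0.122/15 = 8.1 × 10⁻³ kg m⁻⁴
  117–169 m: Δρ/Δz = 0.166/52 = 3.2 × 10⁻³ kg m⁻⁴
The largest gradient is in the 72–102 m interval — the pycnocline.

72–102 m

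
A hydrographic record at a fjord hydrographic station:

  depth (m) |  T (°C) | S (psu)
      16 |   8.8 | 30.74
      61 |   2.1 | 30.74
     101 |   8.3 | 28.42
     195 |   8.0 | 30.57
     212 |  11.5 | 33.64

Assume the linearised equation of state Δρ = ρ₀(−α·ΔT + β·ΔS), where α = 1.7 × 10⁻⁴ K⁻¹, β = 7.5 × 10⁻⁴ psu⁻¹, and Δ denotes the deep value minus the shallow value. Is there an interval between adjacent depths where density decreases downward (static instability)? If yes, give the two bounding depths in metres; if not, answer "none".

61–101 m

Evaluate Δρ/ρ₀ = −αΔT + βΔS across each adjacent pair:
  16–61 m: −αΔT+βΔS = −(1.7 × 10⁻⁴)(-6.7)+(7.5 × 10⁻⁴)(+0.00) = 1.1 × 10⁻³ → stable
  61–101 m: −αΔT+βΔS = −(1.7 × 10⁻⁴)(+6.2)+(7.5 × 10⁻⁴)(-2.32) = -2.8 × 10⁻³ → UNSTABLE
  101–195 m: −αΔT+βΔS = −(1.7 × 10⁻⁴)(-0.3)+(7.5 × 10⁻⁴)(+2.15) = 1.7 × 10⁻³ → stable
  195–212 m: −αΔT+βΔS = −(1.7 × 10⁻⁴)(+3.5)+(7.5 × 10⁻⁴)(+3.07) = 1.7 × 10⁻³ → stable
The 61–101 m interval has Δρ < 0: lighter water underlies denser water.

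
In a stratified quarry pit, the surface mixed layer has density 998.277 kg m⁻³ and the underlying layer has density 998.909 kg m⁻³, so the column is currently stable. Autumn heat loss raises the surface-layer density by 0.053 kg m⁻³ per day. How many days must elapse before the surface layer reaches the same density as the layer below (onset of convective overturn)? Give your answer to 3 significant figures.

Density deficit of the surface layer: 998.909 − 998.277 = 0.632 kg m⁻³.
Required change = 0.632 / 0.053 = 11.9 days.

11.9 days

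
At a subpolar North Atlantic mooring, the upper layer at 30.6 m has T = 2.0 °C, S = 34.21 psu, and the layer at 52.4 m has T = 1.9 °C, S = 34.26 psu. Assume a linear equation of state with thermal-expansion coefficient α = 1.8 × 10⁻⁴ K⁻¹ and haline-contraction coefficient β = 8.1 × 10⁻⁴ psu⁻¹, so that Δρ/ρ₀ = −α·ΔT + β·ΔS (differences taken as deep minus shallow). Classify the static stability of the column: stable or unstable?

ΔT = 1.9 − 2.0 = -0.1 K and ΔS = 34.26 − 34.21 = +0.05 psu (deep − shallow).
−αΔT = 1.80 × 10⁻⁵; βΔS = 4.05 × 10⁻⁵; sum Δρ/ρ₀ = 5.85 × 10⁻⁵.
Δρ/ρ₀ > 0, so Δρ > 0: deeper water is denser → statically stable.

stable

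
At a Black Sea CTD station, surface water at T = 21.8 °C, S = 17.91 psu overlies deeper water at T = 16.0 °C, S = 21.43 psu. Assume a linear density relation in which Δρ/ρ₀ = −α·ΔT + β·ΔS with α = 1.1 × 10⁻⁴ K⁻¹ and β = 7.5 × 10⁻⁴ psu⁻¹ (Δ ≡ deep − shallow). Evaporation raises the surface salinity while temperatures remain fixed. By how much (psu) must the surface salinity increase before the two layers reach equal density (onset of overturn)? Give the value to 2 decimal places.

4.37 psu

Neutral buoyancy requires −α(T_deep − T_surf) + β(S_deep − S_surf′) = 0.
S_surf′ = S_deep − (α/β)·ΔT = 21.43 − (1.1 × 10⁻⁴/7.5 × 10⁻⁴)·(-5.8) = 22.2807 psu.
Increase required: 22.2807 − 17.91 = 4.3707 psu.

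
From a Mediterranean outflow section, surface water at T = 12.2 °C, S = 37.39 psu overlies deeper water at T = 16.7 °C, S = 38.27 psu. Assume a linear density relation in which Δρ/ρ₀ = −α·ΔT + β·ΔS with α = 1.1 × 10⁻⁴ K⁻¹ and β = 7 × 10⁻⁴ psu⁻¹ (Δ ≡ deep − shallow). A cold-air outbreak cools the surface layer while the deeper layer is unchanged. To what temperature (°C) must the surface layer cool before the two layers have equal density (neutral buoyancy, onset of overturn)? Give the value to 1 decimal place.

11.1 °C

Neutral buoyancy requires Δρ = 0, i.e. −α(T_deep − T_surf′) + β(S_deep − S_surf) = 0.
T_surf′ = T_deep − (β/α)·ΔS = 16.7 − (7 × 10⁻⁴/1.1 × 10⁻⁴)·(+0.88) = 11.100 °C.
Cooling required: 12.2 − (11.100) = 1.100 °C.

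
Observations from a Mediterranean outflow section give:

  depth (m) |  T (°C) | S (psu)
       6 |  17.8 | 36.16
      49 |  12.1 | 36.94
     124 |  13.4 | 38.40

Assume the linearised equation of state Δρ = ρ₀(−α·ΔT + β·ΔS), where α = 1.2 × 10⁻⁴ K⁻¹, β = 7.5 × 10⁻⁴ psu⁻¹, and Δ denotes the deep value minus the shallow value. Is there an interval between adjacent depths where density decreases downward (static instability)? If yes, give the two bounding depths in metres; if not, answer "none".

none

Evaluate Δρ/ρ₀ = −αΔT + βΔS across each adjacent pair:
  6–49 m: −αΔT+βΔS = −(1.2 × 10⁻⁴)(-5.7)+(7.5 × 10⁻⁴)(+0.78) = 1.3 × 10⁻³ → stable
  49–124 m: −αΔT+βΔS = −(1.2 × 10⁻⁴)(+1.3)+(7.5 × 10⁻⁴)(+1.46) = 9.4 × 10⁻⁴ → stable
Every interval has Δρ > 0: the column is stably stratified throughout.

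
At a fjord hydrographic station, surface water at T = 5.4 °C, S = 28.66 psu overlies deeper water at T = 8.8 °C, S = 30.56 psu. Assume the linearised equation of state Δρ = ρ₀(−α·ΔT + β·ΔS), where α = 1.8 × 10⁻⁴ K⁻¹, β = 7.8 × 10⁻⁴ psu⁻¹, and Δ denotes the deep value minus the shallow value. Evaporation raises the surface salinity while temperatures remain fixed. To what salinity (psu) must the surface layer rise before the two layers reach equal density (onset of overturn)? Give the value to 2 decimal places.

29.78 psu

Neutral buoyancy requires −α(T_deep − T_surf) + β(S_deep − S_surf′) = 0.
S_surf′ = S_deep − (α/β)·ΔT = 30.56 − (1.8 × 10⁻⁴/7.8 × 10⁻⁴)·(+3.4) = 29.7754 psu.
Increase required: 29.7754 − 28.66 = 1.1154 psu.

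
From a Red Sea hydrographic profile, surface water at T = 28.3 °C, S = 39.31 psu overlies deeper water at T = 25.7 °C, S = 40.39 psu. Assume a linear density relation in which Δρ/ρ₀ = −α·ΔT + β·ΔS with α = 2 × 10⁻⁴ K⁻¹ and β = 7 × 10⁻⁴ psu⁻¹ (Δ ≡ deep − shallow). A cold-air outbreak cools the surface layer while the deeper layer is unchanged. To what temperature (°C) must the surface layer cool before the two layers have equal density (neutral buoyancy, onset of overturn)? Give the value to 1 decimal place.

21.9 °C

Neutral buoyancy requires Δρ = 0, i.e. −α(T_deep − T_surf′) + β(S_deep − S_surf) = 0.
T_surf′ = T_deep − (β/α)·ΔS = 25.7 − (7 × 10⁻⁴/2 × 10⁻⁴)·(+1.08) = 21.920 °C.
Cooling required: 28.3 − (21.920) = 6.380 °C.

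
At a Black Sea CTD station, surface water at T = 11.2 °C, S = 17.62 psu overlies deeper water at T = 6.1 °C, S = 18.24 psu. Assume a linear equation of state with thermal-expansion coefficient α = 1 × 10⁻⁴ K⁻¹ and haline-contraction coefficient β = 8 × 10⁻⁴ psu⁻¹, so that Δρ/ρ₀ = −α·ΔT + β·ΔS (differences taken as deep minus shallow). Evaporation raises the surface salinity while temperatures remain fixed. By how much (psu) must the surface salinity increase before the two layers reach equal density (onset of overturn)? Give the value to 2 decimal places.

1.26 psu

Neutral buoyancy requires −α(T_deep − T_surf) + β(S_deep − S_surf′) = 0.
S_surf′ = S_deep − (α/β)·ΔT = 18.24 − (1 × 10⁻⁴/8 × 10⁻⁴)·(-5.1) = 18.8775 psu.
Increase required: 18.8775 − 17.62 = 1.2575 psu.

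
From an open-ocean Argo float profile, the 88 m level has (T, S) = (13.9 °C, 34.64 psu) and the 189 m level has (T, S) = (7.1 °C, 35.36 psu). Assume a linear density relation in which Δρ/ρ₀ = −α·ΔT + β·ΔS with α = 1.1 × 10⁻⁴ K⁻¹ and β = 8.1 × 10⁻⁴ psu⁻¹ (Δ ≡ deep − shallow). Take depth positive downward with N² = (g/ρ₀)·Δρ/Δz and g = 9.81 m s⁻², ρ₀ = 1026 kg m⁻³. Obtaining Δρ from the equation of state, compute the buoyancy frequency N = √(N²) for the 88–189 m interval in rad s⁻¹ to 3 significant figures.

ΔT = -6.8 K, ΔS = +0.72 psu (deep − shallow).
Δρ/ρ₀ = −αΔT + βΔS = 7.48 × 10⁻⁴ + 5.832 × 10⁻⁴ = 1.3312 × 10⁻³, so Δρ ≈ 1.366 kg m⁻³.
N² = (g/ρ₀)·Δρ/Δz = g·(Δρ/ρ₀)/Δz = 9.81 × 1.3312 × 10⁻³ / 101 = 1.2930 × 10⁻⁴ s⁻².
N = √(1.2930 × 10⁻⁴) = 0.011371 rad s⁻¹ ≈ 0.0114 rad s⁻¹.

0.0114 rad s⁻¹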